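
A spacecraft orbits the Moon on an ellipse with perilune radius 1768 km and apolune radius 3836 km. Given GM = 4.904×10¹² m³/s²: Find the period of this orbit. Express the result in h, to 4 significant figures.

Semi-major axis a = (r_p + r_a)/2 = (1768.0 + 3836.0)/2 = 2802.0 km = 2.802×10⁶ m.
By Kepler's third law T = 2π√(a³/μ) = 2π × 2.118×10³ = 1.331×10⁴ s.
= 3.697 h.

T ≈ 3.697 h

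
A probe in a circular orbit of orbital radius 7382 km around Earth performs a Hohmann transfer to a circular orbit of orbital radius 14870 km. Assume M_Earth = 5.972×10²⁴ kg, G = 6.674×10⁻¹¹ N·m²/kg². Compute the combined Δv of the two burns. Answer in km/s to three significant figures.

μ = GM = 6.674×10⁻¹¹ × 5.972×10²⁴ = 3.986×10¹⁴ m³/s².
r₁ = 7382 km = 7.382×10⁶ m.
r₂ = 14870 km = 1.487×10⁷ m.
Transfer ellipse a_t = (r₁ + r₂)/2 = 1.113×10⁷ m.
At r₁: circular v_c1 = √(μ/r₁) = 7348 m/s; transfer-perigee v_p = √[μ(2/r₁ − 1/a_t)] = 8495 m/s.
Δv₁ = v_p − v_c1 = 1147 m/s.
At r₂: circular v_c2 = √(μ/r₂) = 5177 m/s; transfer-apogee v_a = √[μ(2/r₂ − 1/a_t)] = 4217 m/s.
Δv₂ = v_c2 − v_a = 960.1 m/s.
Total Δv = Δv₁ + Δv₂ = 2107 m/s = 2.107 km/s.

Δv_total ≈ 2.11 km/s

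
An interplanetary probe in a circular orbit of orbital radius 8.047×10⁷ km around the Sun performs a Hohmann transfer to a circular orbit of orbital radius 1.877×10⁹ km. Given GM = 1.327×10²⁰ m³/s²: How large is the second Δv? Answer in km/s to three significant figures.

r₁ = 8.047×10⁷ km = 8.047×10¹⁰ m.
r₂ = 1.877×10⁹ km = 1.877×10¹² m.
Transfer ellipse a_t = (r₁ + r₂)/2 = 9.787×10¹¹ m.
At r₁: circular v_c1 = √(μ/r₁) = 40610 m/s; transfer-perihelion v_p = √[μ(2/r₁ − 1/a_t)] = 56240 m/s.
At r₂: circular v_c2 = √(μ/r₂) = 8408 m/s; transfer-aphelion v_a = √[μ(2/r₂ − 1/a_t)] = 2411 m/s.
Δv₂ = v_c2 − v_a = 5997 m/s.
= 5.997 km/s.

Δv ≈ 6.00 km/s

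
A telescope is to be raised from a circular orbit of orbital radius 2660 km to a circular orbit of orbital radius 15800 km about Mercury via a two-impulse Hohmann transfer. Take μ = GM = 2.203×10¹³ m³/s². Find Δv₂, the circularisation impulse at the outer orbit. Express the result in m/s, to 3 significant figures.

Δv ≈ 547 m/s

r₁ = 2660 km = 2.660×10⁶ m.
r₂ = 15800 km = 1.580×10⁷ m.
Transfer ellipse a_t = (r₁ + r₂)/2 = 9.230×10⁶ m.
At r₁: circular v_c1 = √(μ/r₁) = 2878 m/s; transfer-periherm v_p = √[μ(2/r₁ − 1/a_t)] = 3765 m/s.
At r₂: circular v_c2 = √(μ/r₂) = 1181 m/s; transfer-apoherm v_a = √[μ(2/r₂ − 1/a_t)] = 633.9 m/s.
Δv₂ = v_c2 − v_a = 546.9 m/s.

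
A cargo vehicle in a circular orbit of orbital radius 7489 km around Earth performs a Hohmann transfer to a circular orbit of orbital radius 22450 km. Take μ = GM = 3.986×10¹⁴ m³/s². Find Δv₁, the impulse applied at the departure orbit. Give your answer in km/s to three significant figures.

Δv ≈ 1.64 km/s

r₁ = 7489 km = 7.489×10⁶ m.
r₂ = 22450 km = 2.245×10⁷ m.
Transfer ellipse a_t = (r₁ + r₂)/2 = 1.497×10⁷ m.
At r₁: circular v_c1 = √(μ/r₁) = 7296 m/s; transfer-perigee v_p = √[μ(2/r₁ − 1/a_t)] = 8934 m/s.
Δv₁ = v_p − v_c1 = 1639 m/s.
= 1.639 km/s.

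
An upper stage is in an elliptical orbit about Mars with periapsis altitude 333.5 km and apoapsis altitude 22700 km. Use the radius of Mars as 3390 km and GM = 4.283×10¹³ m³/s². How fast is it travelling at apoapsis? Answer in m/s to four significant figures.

r_p = 3390 + 333.5 = 3723.5 km = 3.7235×10⁶ m.
r_a = 3390 + 22700 = 26090 km = 2.6090×10⁷ m.
Semi-major axis a = (r_p + r_a)/2 = 14907 km = 1.491×10⁷ m.
Vis-viva: v² = μ(2/r − 1/a) = 4.283×10¹³ × (7.666×10⁻⁸ − 6.708×10⁻⁸) = 4.101×10⁵ m²/s².
v = 640.4 m/s.

v ≈ 640.4 m/s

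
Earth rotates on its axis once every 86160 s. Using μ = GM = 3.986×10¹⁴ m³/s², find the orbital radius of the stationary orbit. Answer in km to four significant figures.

r_sync ≈ 42160 km

A synchronous orbit has period T, so by Kepler's third law a = (μT²/4π²)^(1/3).
μT²/4π² = 3.986×10¹⁴ × (8.616×10⁴)² / 39.48 = 7.495×10²² m³.
a = 4.216×10⁷ m = 42163 km.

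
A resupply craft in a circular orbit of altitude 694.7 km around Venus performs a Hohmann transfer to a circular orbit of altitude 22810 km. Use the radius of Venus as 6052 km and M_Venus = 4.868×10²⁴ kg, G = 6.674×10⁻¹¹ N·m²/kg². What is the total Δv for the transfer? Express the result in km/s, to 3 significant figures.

μ = GM = 6.674×10⁻¹¹ × 4.868×10²⁴ = 3.249×10¹⁴ m³/s².
r₁ = 6052 + 694.7 = 6746.7 km = 6.7467×10⁶ m.
r₂ = 6052 + 22810 = 28862 km = 2.8862×10⁷ m.
Transfer ellipse a_t = (r₁ + r₂)/2 = 1.780×10⁷ m.
At r₁: circular v_c1 = √(μ/r₁) = 6939 m/s; transfer-periapsis v_p = √[μ(2/r₁ − 1/a_t)] = 8835 m/s.
Δv₁ = v_p − v_c1 = 1896 m/s.
At r₂: circular v_c2 = √(μ/r₂) = 3355 m/s; transfer-apoapsis v_a = √[μ(2/r₂ − 1/a_t)] = 2065 m/s.
Δv₂ = v_c2 − v_a = 1290 m/s.
Total Δv = Δv₁ + Δv₂ = 3186 m/s = 3.186 km/s.

Δv_total ≈ 3.19 km/s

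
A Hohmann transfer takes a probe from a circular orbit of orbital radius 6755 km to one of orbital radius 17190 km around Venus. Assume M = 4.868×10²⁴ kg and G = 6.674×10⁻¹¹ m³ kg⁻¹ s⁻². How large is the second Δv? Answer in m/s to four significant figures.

Δv ≈ 1082 m/s

μ = GM = 6.674×10⁻¹¹ × 4.868×10²⁴ = 3.249×10¹⁴ m³/s².
r₁ = 6755 km = 6.755×10⁶ m.
r₂ = 17190 km = 1.719×10⁷ m.
Transfer ellipse a_t = (r₁ + r₂)/2 = 1.197×10⁷ m.
At r₁: circular v_c1 = √(μ/r₁) = 6935 m/s; transfer-periapsis v_p = √[μ(2/r₁ − 1/a_t)] = 8310 m/s.
At r₂: circular v_c2 = √(μ/r₂) = 4347 m/s; transfer-apoapsis v_a = √[μ(2/r₂ − 1/a_t)] = 3266 m/s.
Δv₂ = v_c2 − v_a = 1082 m/s.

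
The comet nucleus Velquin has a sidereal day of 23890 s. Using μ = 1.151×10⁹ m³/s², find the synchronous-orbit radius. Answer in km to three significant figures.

A synchronous orbit has period T, so by Kepler's third law a = (μT²/4π²)^(1/3).
μT²/4π² = 1.151×10⁹ × (2.389×10⁴)² / 39.48 = 1.664×10¹⁶ m³.
a = 2.553×10⁵ m = 255.30 km.

r_sync ≈ 255 km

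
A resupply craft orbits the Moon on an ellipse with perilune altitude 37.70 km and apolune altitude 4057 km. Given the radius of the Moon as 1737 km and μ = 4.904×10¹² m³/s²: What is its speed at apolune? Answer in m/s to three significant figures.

r_p = 1737 + 37.70 = 1774.7 km = 1.7747×10⁶ m.
r_a = 1737 + 4057 = 5794.0 km = 5.7940×10⁶ m.
Semi-major axis a = (r_p + r_a)/2 = 3784.3 km = 3.784×10⁶ m.
Vis-viva: v² = μ(2/r − 1/a) = 4.904×10¹² × (3.452×10⁻⁷ − 2.642×10⁻⁷) = 3.969×10⁵ m²/s².
v = 630.0 m/s.

v ≈ 630 m/s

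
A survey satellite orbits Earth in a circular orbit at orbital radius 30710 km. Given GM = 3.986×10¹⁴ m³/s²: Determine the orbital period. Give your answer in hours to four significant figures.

T ≈ 14.88 hours

r = 30710 km = 3.071×10⁷ m.
Kepler's third law: T = 2π√(r³/μ) = 2π√((3.071×10⁷)³ / 3.986×10¹⁴).
r³/μ = 7.266×10⁷ s², so T = 2π × 8.524×10³ = 5.356×10⁴ s.
Converting: 5.356×10⁴ s ÷ 3600 = 14.88 hours.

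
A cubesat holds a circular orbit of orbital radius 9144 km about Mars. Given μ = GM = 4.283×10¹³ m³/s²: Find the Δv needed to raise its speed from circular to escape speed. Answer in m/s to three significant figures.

Δv ≈ 896 m/s

r = 9144 km = 9.144×10⁶ m.
Circular speed v_c = √(μ/r) = 2164 m/s.
Escape speed v_esc = √(2μ/r) = √2 × v_c = 3061 m/s.
Δv = v_esc − v_c = 896.5 m/s.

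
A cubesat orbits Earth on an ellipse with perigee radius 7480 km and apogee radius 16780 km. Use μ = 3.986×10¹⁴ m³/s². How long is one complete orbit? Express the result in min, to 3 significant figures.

T ≈ 222 min

Semi-major axis a = (r_p + r_a)/2 = (7480.0 + 16780)/2 = 12130 km = 1.213×10⁷ m.
By Kepler's third law T = 2π√(a³/μ) = 2π × 2.116×10³ = 1.330×10⁴ s.
= 221.6 min.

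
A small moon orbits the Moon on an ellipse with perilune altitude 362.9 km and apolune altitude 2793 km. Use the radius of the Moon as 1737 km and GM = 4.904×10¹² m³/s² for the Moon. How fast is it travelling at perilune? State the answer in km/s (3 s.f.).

r_p = 1737 + 362.9 = 2099.9 km = 2.0999×10⁶ m.
r_a = 1737 + 2793 = 4530.0 km = 4.5300×10⁶ m.
Semi-major axis a = (r_p + r_a)/2 = 3314.9 km = 3.315×10⁶ m.
Vis-viva: v² = μ(2/r − 1/a) = 4.904×10¹² × (9.524×10⁻⁷ − 3.017×10⁻⁷) = 3.191×10⁶ m²/s².
v = 1786 m/s = 1.786 km/s.

v ≈ 1.79 km/s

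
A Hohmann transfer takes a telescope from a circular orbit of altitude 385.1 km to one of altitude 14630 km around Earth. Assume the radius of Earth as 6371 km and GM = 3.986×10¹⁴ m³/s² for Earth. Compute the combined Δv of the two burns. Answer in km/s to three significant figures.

r₁ = 6371 + 385.1 = 6756.1 km = 6.7561×10⁶ m.
r₂ = 6371 + 14630 = 21001 km = 2.1001×10⁷ m.
Transfer ellipse a_t = (r₁ + r₂)/2 = 1.388×10⁷ m.
At r₁: circular v_c1 = √(μ/r₁) = 7681 m/s; transfer-perigee v_p = √[μ(2/r₁ − 1/a_t)] = 9449 m/s.
Δv₁ = v_p − v_c1 = 1768 m/s.
At r₂: circular v_c2 = √(μ/r₂) = 4357 m/s; transfer-apogee v_a = √[μ(2/r₂ − 1/a_t)] = 3040 m/s.
Δv₂ = v_c2 − v_a = 1317 m/s.
Total Δv = Δv₁ + Δv₂ = 3085 m/s = 3.085 km/s.

Δv_total ≈ 3.08 km/s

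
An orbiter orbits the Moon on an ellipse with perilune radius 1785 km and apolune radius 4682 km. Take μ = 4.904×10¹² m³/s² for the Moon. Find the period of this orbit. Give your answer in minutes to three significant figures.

Semi-major axis a = (r_p + r_a)/2 = (1785.0 + 4682.0)/2 = 3233.5 km = 3.234×10⁶ m.
By Kepler's third law T = 2π√(a³/μ) = 2π × 2.626×10³ = 1.650×10⁴ s.
= 275.0 minutes.

T ≈ 275 minutes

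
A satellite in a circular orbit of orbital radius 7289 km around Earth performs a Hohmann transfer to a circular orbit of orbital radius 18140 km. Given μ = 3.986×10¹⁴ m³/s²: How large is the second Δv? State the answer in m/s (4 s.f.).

Δv ≈ 1138 m/s

r₁ = 7289 km = 7.289×10⁶ m.
r₂ = 18140 km = 1.814×10⁷ m.
Transfer ellipse a_t = (r₁ + r₂)/2 = 1.271×10⁷ m.
At r₁: circular v_c1 = √(μ/r₁) = 7395 m/s; transfer-perigee v_p = √[μ(2/r₁ − 1/a_t)] = 8833 m/s.
At r₂: circular v_c2 = √(μ/r₂) = 4688 m/s; transfer-apogee v_a = √[μ(2/r₂ − 1/a_t)] = 3549 m/s.
Δv₂ = v_c2 − v_a = 1138 m/s.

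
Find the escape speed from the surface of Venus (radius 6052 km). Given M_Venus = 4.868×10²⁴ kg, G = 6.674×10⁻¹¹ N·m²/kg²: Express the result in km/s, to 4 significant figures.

v_esc ≈ 10.36 km/s

μ = GM = 6.674×10⁻¹¹ × 4.868×10²⁴ = 3.249×10¹⁴ m³/s².
r = R = 6.052×10⁶ m.
Escape speed v_esc = √(2μ/r) = √(2 × 3.249×10¹⁴ / 6.052×10⁶) = √(1.074×10⁸) = 10360 m/s.
= 10.36 km/s.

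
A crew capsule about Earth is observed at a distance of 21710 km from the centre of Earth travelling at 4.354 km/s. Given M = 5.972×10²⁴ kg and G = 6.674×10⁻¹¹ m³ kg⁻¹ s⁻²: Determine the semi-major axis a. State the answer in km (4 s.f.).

a ≈ 22440 km

μ = GM = 6.674×10⁻¹¹ × 5.972×10²⁴ = 3.986×10¹⁴ m³/s².
r = 2.171×10⁷ m.
Specific orbital energy ε = v²/2 − μ/r = (4354)²/2 − 3.986×10¹⁴/2.171×10⁷ = -8.880×10⁶ J/kg.
Since ε = −μ/(2a), a = −μ/(2ε) = 2.244×10⁷ m = 22442 km.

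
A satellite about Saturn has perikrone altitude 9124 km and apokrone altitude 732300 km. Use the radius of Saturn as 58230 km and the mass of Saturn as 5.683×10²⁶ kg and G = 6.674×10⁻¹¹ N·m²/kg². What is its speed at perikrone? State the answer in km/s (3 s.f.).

v ≈ 32.2 km/s

μ = GM = 6.674×10⁻¹¹ × 5.683×10²⁶ = 3.793×10¹⁶ m³/s².
r_p = 58230 + 9124 = 67354 km = 6.7354×10⁷ m.
r_a = 58230 + 732300 = 790530 km = 7.9053×10⁸ m.
Semi-major axis a = (r_p + r_a)/2 = 4.2894×10⁵ km = 4.289×10⁸ m.
Vis-viva: v² = μ(2/r − 1/a) = 3.793×10¹⁶ × (2.969×10⁻⁸ − 2.331×10⁻⁹) = 1.038×10⁹ m²/s².
v = 32220 m/s = 32.22 km/s.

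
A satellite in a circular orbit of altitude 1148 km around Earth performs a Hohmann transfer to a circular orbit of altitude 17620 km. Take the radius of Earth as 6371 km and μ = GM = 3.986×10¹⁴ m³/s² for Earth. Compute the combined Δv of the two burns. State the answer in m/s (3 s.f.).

r₁ = 6371 + 1148 = 7519.0 km = 7.5190×10⁶ m.
r₂ = 6371 + 17620 = 23991 km = 2.3991×10⁷ m.
Transfer ellipse a_t = (r₁ + r₂)/2 = 1.576×10⁷ m.
At r₁: circular v_c1 = √(μ/r₁) = 7281 m/s; transfer-perigee v_p = √[μ(2/r₁ − 1/a_t)] = 8985 m/s.
Δv₁ = v_p − v_c1 = 1704 m/s.
At r₂: circular v_c2 = √(μ/r₂) = 4076 m/s; transfer-apogee v_a = √[μ(2/r₂ − 1/a_t)] = 2816 m/s.
Δv₂ = v_c2 − v_a = 1260 m/s.
Total Δv = Δv₁ + Δv₂ = 2964 m/s.

Δv_total ≈ 2960 m/s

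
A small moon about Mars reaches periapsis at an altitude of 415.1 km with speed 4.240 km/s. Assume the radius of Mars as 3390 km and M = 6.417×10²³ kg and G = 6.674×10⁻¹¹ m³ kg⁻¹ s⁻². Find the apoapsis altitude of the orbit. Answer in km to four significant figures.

μ = GM = 6.674×10⁻¹¹ × 6.417×10²³ = 4.283×10¹³ m³/s².
r_p = 3390 + 415.1 = 3805.1 km = 3.805×10⁶ m.
Specific energy ε = v²/2 − μ/r = -2.266×10⁶ J/kg, so a = −μ/(2ε) = 9.448×10⁶ m.
The apsides satisfy r_p + r_a = 2a, so the apoapsis radius is 2a − r_p = 1.509×10⁷ m = 15092 km.
Apoapsis altitude = 15092 − 3390 = 11702 km.

apoapsis altitude ≈ 11700 km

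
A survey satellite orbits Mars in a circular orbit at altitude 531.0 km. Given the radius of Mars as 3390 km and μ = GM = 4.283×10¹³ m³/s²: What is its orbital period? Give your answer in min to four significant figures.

T ≈ 124.2 min

r = 3390 + 531.0 = 3921.0 km = 3.9210×10⁶ m.
Kepler's third law: T = 2π√(r³/μ) = 2π√((3.921×10⁶)³ / 4.283×10¹³).
r³/μ = 1.407×10⁶ s², so T = 2π × 1.186×10³ = 7.454×10³ s.
Converting: 7.454×10³ s ÷ 60.00 = 124.2 min.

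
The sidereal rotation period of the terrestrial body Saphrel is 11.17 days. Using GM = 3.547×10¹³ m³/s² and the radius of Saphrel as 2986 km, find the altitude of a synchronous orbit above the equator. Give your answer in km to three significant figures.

h_sync ≈ 91200 km

T = 11.17 days = 9.651×10⁵ s.
A synchronous orbit has period T, so by Kepler's third law a = (μT²/4π²)^(1/3).
μT²/4π² = 3.547×10¹³ × (9.651×10⁵)² / 39.48 = 8.368×10²³ m³.
a = 9.423×10⁷ m = 94235 km.
Altitude h = a − R = 94235 − 2986 = 91249 km.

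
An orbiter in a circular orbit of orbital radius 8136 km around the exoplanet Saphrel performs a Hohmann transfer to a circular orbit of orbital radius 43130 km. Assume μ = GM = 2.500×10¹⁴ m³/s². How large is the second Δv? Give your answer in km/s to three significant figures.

Δv ≈ 1.05 km/s

r₁ = 8136 km = 8.136×10⁶ m.
r₂ = 43130 km = 4.313×10⁷ m.
Transfer ellipse a_t = (r₁ + r₂)/2 = 2.563×10⁷ m.
At r₁: circular v_c1 = √(μ/r₁) = 5543 m/s; transfer-periapsis v_p = √[μ(2/r₁ − 1/a_t)] = 7190 m/s.
At r₂: circular v_c2 = √(μ/r₂) = 2408 m/s; transfer-apoapsis v_a = √[μ(2/r₂ − 1/a_t)] = 1356 m/s.
Δv₂ = v_c2 − v_a = 1051 m/s.
= 1.051 km/s.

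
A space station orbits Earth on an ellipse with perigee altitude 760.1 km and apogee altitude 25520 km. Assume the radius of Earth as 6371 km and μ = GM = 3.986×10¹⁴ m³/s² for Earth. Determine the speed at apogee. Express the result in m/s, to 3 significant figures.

v ≈ 2140 m/s

r_p = 6371 + 760.1 = 7131.1 km = 7.1311×10⁶ m.
r_a = 6371 + 25520 = 31891 km = 3.1891×10⁷ m.
Semi-major axis a = (r_p + r_a)/2 = 19511 km = 1.951×10⁷ m.
Vis-viva: v² = μ(2/r − 1/a) = 3.986×10¹⁴ × (6.271×10⁻⁸ − 5.125×10⁻⁸) = 4.568×10⁶ m²/s².
v = 2137 m/s.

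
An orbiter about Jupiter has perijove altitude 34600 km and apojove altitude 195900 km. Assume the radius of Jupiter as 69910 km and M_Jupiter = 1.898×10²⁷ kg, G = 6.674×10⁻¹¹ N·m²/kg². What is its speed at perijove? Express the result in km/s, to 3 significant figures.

μ = GM = 6.674×10⁻¹¹ × 1.898×10²⁷ = 1.267×10¹⁷ m³/s².
r_p = 69910 + 34600 = 104510 km = 1.0451×10⁸ m.
r_a = 69910 + 195900 = 265810 km = 2.6581×10⁸ m.
Semi-major axis a = (r_p + r_a)/2 = 1.8516×10⁵ km = 1.852×10⁸ m.
Vis-viva: v² = μ(2/r − 1/a) = 1.267×10¹⁷ × (1.914×10⁻⁸ − 5.401×10⁻⁹) = 1.740×10⁹ m²/s².
v = 41710 m/s = 41.71 km/s.

v ≈ 41.7 km/s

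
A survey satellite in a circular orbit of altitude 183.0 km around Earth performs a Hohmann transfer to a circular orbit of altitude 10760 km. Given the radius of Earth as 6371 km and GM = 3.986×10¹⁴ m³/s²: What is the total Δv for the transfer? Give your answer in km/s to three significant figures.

r₁ = 6371 + 183.0 = 6554.0 km = 6.5540×10⁶ m.
r₂ = 6371 + 10760 = 17131 km = 1.7131×10⁷ m.
Transfer ellipse a_t = (r₁ + r₂)/2 = 1.184×10⁷ m.
At r₁: circular v_c1 = √(μ/r₁) = 7799 m/s; transfer-perigee v_p = √[μ(2/r₁ − 1/a_t)] = 9380 m/s.
Δv₁ = v_p − v_c1 = 1581 m/s.
At r₂: circular v_c2 = √(μ/r₂) = 4824 m/s; transfer-apogee v_a = √[μ(2/r₂ − 1/a_t)] = 3588 m/s.
Δv₂ = v_c2 − v_a = 1235 m/s.
Total Δv = Δv₁ + Δv₂ = 2816 m/s = 2.816 km/s.

Δv_total ≈ 2.82 km/s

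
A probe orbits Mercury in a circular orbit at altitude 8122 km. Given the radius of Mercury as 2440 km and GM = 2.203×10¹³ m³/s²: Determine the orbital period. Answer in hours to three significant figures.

r = 2440 + 8122 = 10562 km = 1.0562×10⁷ m.
Kepler's third law: T = 2π√(r³/μ) = 2π√((1.056×10⁷)³ / 2.203×10¹³).
r³/μ = 5.348×10⁷ s², so T = 2π × 7.313×10³ = 4.595×10⁴ s.
Converting: 4.595×10⁴ s ÷ 3600 = 12.76 hours.

T ≈ 12.8 hours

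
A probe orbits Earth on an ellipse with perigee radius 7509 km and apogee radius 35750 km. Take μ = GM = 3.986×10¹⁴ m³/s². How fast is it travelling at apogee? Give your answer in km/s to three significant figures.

Semi-major axis a = (r_p + r_a)/2 = 21630 km = 2.163×10⁷ m.
Vis-viva: v² = μ(2/r − 1/a) = 3.986×10¹⁴ × (5.594×10⁻⁸ − 4.623×10⁻⁸) = 3.871×10⁶ m²/s².
v = 1967 m/s = 1.967 km/s.

v ≈ 1.97 km/s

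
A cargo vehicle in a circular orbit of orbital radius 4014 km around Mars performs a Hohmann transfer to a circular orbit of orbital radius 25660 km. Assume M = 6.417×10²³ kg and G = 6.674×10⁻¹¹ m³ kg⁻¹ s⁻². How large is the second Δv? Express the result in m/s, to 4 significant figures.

Δv ≈ 619.9 m/s

μ = GM = 6.674×10⁻¹¹ × 6.417×10²³ = 4.283×10¹³ m³/s².
r₁ = 4014 km = 4.014×10⁶ m.
r₂ = 25660 km = 2.566×10⁷ m.
Transfer ellipse a_t = (r₁ + r₂)/2 = 1.484×10⁷ m.
At r₁: circular v_c1 = √(μ/r₁) = 3266 m/s; transfer-periapsis v_p = √[μ(2/r₁ − 1/a_t)] = 4296 m/s.
At r₂: circular v_c2 = √(μ/r₂) = 1292 m/s; transfer-apoapsis v_a = √[μ(2/r₂ − 1/a_t)] = 672.0 m/s.
Δv₂ = v_c2 − v_a = 619.9 m/s.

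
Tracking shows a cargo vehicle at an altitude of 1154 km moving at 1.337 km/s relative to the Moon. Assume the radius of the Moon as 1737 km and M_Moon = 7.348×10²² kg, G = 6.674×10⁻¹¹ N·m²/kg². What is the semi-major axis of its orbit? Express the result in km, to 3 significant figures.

μ = GM = 6.674×10⁻¹¹ × 7.348×10²² = 4.904×10¹² m³/s².
r = 1737 + 1154 = 2891.0 km = 2.891×10⁶ m.
Specific orbital energy ε = v²/2 − μ/r = (1337)²/2 − 4.904×10¹²/2.891×10⁶ = -8.025×10⁵ J/kg.
Since ε = −μ/(2a), a = −μ/(2ε) = 3.055×10⁶ m = 3055.4 km.

a ≈ 3060 km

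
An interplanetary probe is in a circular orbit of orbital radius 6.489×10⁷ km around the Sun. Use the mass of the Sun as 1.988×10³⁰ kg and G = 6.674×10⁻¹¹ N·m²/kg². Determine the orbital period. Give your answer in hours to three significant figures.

μ = GM = 6.674×10⁻¹¹ × 1.988×10³⁰ = 1.327×10²⁰ m³/s².
r = 6.489×10⁷ km = 6.489×10¹⁰ m.
Kepler's third law: T = 2π√(r³/μ) = 2π√((6.489×10¹⁰)³ / 1.327×10²⁰).
r³/μ = 2.059×10¹² s², so T = 2π × 1.435×10⁶ = 9.017×10⁶ s.
Converting: 9.017×10⁶ s ÷ 3600 = 2505 hours.

T ≈ 2500 hours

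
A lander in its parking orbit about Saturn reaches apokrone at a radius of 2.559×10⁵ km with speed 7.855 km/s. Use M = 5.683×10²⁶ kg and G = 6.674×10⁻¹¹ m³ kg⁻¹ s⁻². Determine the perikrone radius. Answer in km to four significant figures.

μ = GM = 6.674×10⁻¹¹ × 5.683×10²⁶ = 3.793×10¹⁶ m³/s².
r_a = 2.559×10⁸ m.
Specific energy ε = v²/2 − μ/r = -1.174×10⁸ J/kg, so a = −μ/(2ε) = 1.616×10⁸ m.
The apsides satisfy r_p + r_a = 2a, so the perikrone radius is 2a − r_a = 6.727×10⁷ m = 67266 km.

perikrone radius ≈ 67270 km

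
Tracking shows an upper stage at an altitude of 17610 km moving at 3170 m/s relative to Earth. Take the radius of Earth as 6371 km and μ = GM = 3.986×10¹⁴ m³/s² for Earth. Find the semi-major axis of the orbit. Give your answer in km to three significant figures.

a ≈ 17200 km

r = 6371 + 17610 = 23981 km = 2.398×10⁷ m.
Vis-viva rearranged: 1/a = 2/r − v²/μ = 8.340×10⁻⁸ − 2.521×10⁻⁸ = 5.819×10⁻⁸ m⁻¹.
a = 1.719×10⁷ m = 17185 km.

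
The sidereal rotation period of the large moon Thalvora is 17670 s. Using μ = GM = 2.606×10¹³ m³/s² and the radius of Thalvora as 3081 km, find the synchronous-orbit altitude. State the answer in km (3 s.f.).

h_sync ≈ 2830 km

A synchronous orbit has period T, so by Kepler's third law a = (μT²/4π²)^(1/3).
μT²/4π² = 2.606×10¹³ × (1.767×10⁴)² / 39.48 = 2.061×10²⁰ m³.
a = 5.907×10⁶ m = 5906.9 km.
Altitude h = a − R = 5906.9 − 3081 = 2825.9 km.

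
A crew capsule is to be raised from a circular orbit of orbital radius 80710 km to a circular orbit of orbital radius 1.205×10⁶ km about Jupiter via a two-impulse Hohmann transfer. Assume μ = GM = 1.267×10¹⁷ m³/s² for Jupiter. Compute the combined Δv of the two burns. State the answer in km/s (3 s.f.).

Δv_total ≈ 21.2 km/s

r₁ = 80710 km = 8.071×10⁷ m.
r₂ = 1.205×10⁶ km = 1.205×10⁹ m.
Transfer ellipse a_t = (r₁ + r₂)/2 = 6.429×10⁸ m.
At r₁: circular v_c1 = √(μ/r₁) = 39620 m/s; transfer-perijove v_p = √[μ(2/r₁ − 1/a_t)] = 54250 m/s.
Δv₁ = v_p − v_c1 = 14620 m/s.
At r₂: circular v_c2 = √(μ/r₂) = 10250 m/s; transfer-apojove v_a = √[μ(2/r₂ − 1/a_t)] = 3633 m/s.
Δv₂ = v_c2 − v_a = 6621 m/s.
Total Δv = Δv₁ + Δv₂ = 21250 m/s = 21.25 km/s.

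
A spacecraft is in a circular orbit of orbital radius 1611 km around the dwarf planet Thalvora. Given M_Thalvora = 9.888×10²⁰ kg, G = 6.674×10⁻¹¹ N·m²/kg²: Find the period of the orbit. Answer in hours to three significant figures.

μ = GM = 6.674×10⁻¹¹ × 9.888×10²⁰ = 6.599×10¹⁰ m³/s².
r = 1611 km = 1.611×10⁶ m.
Kepler's third law: T = 2π√(r³/μ) = 2π√((1.611×10⁶)³ / 6.599×10¹⁰).
r³/μ = 6.336×10⁷ s², so T = 2π × 7.960×10³ = 5.001×10⁴ s.
Converting: 5.001×10⁴ s ÷ 3600 = 13.89 hours.

T ≈ 13.9 hours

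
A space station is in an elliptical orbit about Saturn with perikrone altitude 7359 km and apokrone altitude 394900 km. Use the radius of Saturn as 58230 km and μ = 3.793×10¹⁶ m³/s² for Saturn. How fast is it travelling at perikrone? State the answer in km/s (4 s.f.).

v ≈ 31.79 km/s

r_p = 58230 + 7359 = 65589 km = 6.5589×10⁷ m.
r_a = 58230 + 394900 = 453130 km = 4.5313×10⁸ m.
Semi-major axis a = (r_p + r_a)/2 = 2.5936×10⁵ km = 2.594×10⁸ m.
Vis-viva: v² = μ(2/r − 1/a) = 3.793×10¹⁶ × (3.049×10⁻⁸ − 3.856×10⁻⁹) = 1.010×10⁹ m²/s².
v = 31790 m/s = 31.79 km/s.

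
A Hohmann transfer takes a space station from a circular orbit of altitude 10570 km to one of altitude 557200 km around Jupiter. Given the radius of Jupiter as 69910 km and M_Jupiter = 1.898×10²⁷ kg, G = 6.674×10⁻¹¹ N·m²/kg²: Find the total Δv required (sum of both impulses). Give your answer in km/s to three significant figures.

Δv_total ≈ 20.6 km/s

μ = GM = 6.674×10⁻¹¹ × 1.898×10²⁷ = 1.267×10¹⁷ m³/s².
r₁ = 69910 + 10570 = 80480 km = 8.0480×10⁷ m.
r₂ = 69910 + 557200 = 627110 km = 6.2711×10⁸ m.
Transfer ellipse a_t = (r₁ + r₂)/2 = 3.538×10⁸ m.
At r₁: circular v_c1 = √(μ/r₁) = 39670 m/s; transfer-perijove v_p = √[μ(2/r₁ − 1/a_t)] = 52820 m/s.
Δv₁ = v_p − v_c1 = 13150 m/s.
At r₂: circular v_c2 = √(μ/r₂) = 14210 m/s; transfer-apojove v_a = √[μ(2/r₂ − 1/a_t)] = 6779 m/s.
Δv₂ = v_c2 − v_a = 7434 m/s.
Total Δv = Δv₁ + Δv₂ = 20580 m/s = 20.58 km/s.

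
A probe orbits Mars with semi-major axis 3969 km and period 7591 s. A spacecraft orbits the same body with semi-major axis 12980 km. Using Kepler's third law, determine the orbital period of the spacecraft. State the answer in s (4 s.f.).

Kepler's third law: T² ∝ a³, so T₂ = T₁ (a₂/a₁)^(3/2).
a₂/a₁ = 3.270, (a₂/a₁)^(3/2) = 5.914.
T₂ = 7591 × 5.914 = 44890 s.

T₂ ≈ 44890 s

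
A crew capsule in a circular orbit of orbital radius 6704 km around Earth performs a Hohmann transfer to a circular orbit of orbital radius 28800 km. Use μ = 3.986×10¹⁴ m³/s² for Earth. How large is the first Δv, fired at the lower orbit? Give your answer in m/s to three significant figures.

Δv ≈ 2110 m/s

r₁ = 6704 km = 6.704×10⁶ m.
r₂ = 28800 km = 2.880×10⁷ m.
Transfer ellipse a_t = (r₁ + r₂)/2 = 1.775×10⁷ m.
At r₁: circular v_c1 = √(μ/r₁) = 7711 m/s; transfer-perigee v_p = √[μ(2/r₁ − 1/a_t)] = 9821 m/s.
Δv₁ = v_p − v_c1 = 2111 m/s.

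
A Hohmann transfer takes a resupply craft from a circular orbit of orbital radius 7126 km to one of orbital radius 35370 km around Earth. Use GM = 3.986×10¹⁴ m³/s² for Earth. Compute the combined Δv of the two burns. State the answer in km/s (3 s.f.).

Δv_total ≈ 3.58 km/s

r₁ = 7126 km = 7.126×10⁶ m.
r₂ = 35370 km = 3.537×10⁷ m.
Transfer ellipse a_t = (r₁ + r₂)/2 = 2.125×10⁷ m.
At r₁: circular v_c1 = √(μ/r₁) = 7479 m/s; transfer-perigee v_p = √[μ(2/r₁ − 1/a_t)] = 9649 m/s.
Δv₁ = v_p − v_c1 = 2170 m/s.
At r₂: circular v_c2 = √(μ/r₂) = 3357 m/s; transfer-apogee v_a = √[μ(2/r₂ − 1/a_t)] = 1944 m/s.
Δv₂ = v_c2 − v_a = 1413 m/s.
Total Δv = Δv₁ + Δv₂ = 3583 m/s = 3.583 km/s.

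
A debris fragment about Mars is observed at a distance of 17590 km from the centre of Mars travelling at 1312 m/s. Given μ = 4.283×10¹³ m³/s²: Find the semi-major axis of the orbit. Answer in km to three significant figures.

a ≈ 13600 km

r = 1.759×10⁷ m.
Specific orbital energy ε = v²/2 − μ/r = (1312)²/2 − 4.283×10¹³/1.759×10⁷ = -1.574×10⁶ J/kg.
Since ε = −μ/(2a), a = −μ/(2ε) = 1.360×10⁷ m = 13603 km.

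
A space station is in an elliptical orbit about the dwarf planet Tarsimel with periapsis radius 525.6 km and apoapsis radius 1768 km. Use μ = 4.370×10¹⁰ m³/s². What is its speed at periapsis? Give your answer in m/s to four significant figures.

v ≈ 358.0 m/s

Semi-major axis a = (r_p + r_a)/2 = 1146.8 km = 1.147×10⁶ m.
Vis-viva: v² = μ(2/r − 1/a) = 4.370×10¹⁰ × (3.805×10⁻⁶ − 8.720×10⁻⁷) = 1.282×10⁵ m²/s².
v = 358.0 m/s.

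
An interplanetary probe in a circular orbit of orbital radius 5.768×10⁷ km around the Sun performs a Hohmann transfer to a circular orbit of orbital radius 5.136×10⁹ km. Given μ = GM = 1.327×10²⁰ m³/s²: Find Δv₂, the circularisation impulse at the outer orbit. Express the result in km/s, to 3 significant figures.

r₁ = 5.768×10⁷ km = 5.768×10¹⁰ m.
r₂ = 5.136×10⁹ km = 5.136×10¹² m.
Transfer ellipse a_t = (r₁ + r₂)/2 = 2.597×10¹² m.
At r₁: circular v_c1 = √(μ/r₁) = 47960 m/s; transfer-perihelion v_p = √[μ(2/r₁ − 1/a_t)] = 67450 m/s.
At r₂: circular v_c2 = √(μ/r₂) = 5083 m/s; transfer-aphelion v_a = √[μ(2/r₂ − 1/a_t)] = 757.6 m/s.
Δv₂ = v_c2 − v_a = 4325 m/s.
= 4.325 km/s.

Δv ≈ 4.33 km/s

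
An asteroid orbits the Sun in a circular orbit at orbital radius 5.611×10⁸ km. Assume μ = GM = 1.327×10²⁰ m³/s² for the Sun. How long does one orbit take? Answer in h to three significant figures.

r = 5.611×10⁸ km = 5.611×10¹¹ m.
Kepler's third law: T = 2π√(r³/μ) = 2π√((5.611×10¹¹)³ / 1.327×10²⁰).
r³/μ = 1.331×10¹⁵ s², so T = 2π × 3.649×10⁷ = 2.292×10⁸ s.
Converting: 2.292×10⁸ s ÷ 3600 = 63680 h.

T ≈ 63700 h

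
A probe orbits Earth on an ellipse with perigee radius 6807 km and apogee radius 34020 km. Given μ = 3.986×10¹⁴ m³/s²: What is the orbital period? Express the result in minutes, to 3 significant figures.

Semi-major axis a = (r_p + r_a)/2 = (6807.0 + 34020)/2 = 20414 km = 2.041×10⁷ m.
By Kepler's third law T = 2π√(a³/μ) = 2π × 4.620×10³ = 2.903×10⁴ s.
= 483.8 minutes.

T ≈ 484 minutes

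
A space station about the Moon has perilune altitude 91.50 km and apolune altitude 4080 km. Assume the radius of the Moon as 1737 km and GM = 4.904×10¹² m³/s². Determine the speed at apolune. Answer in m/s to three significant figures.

r_p = 1737 + 91.50 = 1828.5 km = 1.8285×10⁶ m.
r_a = 1737 + 4080 = 5817.0 km = 5.8170×10⁶ m.
Semi-major axis a = (r_p + r_a)/2 = 3822.8 km = 3.823×10⁶ m.
Vis-viva: v² = μ(2/r − 1/a) = 4.904×10¹² × (3.438×10⁻⁷ − 2.616×10⁻⁷) = 4.032×10⁵ m²/s².
v = 635.0 m/s.

v ≈ 635 m/s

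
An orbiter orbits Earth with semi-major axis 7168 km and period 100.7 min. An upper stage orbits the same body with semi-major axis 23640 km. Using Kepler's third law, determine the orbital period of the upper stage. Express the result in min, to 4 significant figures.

Kepler's third law: T² ∝ a³, so T₂ = T₁ (a₂/a₁)^(3/2).
a₂/a₁ = 3.298, (a₂/a₁)^(3/2) = 5.989.
T₂ = 100.7 × 5.989 = 603.1 min.

T₂ ≈ 603.1 min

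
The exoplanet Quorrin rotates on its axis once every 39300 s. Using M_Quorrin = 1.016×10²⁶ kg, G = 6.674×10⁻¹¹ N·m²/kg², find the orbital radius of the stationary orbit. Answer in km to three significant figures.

μ = GM = 6.674×10⁻¹¹ × 1.016×10²⁶ = 6.781×10¹⁵ m³/s².
A synchronous orbit has period T, so by Kepler's third law a = (μT²/4π²)^(1/3).
μT²/4π² = 6.781×10¹⁵ × (3.930×10⁴)² / 39.48 = 2.653×10²³ m³.
a = 6.425×10⁷ m = 64254 km.

r_sync ≈ 64300 km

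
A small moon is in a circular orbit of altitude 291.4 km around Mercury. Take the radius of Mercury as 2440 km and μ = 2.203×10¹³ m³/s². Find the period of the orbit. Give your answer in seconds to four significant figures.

T ≈ 6043 seconds

r = 2440 + 291.4 = 2731.4 km = 2.7314×10⁶ m.
Kepler's third law: T = 2π√(r³/μ) = 2π√((2.731×10⁶)³ / 2.203×10¹³).
r³/μ = 9.250×10⁵ s², so T = 2π × 9.618×10² = 6.043×10³ s.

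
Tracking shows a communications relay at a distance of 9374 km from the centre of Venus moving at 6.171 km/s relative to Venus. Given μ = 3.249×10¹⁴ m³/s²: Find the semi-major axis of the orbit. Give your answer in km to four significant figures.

a ≈ 10400 km

r = 9.374×10⁶ m.
Specific orbital energy ε = v²/2 − μ/r = (6171)²/2 − 3.249×10¹⁴/9.374×10⁶ = -1.562×10⁷ J/kg.
Since ε = −μ/(2a), a = −μ/(2ε) = 1.040×10⁷ m = 10401 km.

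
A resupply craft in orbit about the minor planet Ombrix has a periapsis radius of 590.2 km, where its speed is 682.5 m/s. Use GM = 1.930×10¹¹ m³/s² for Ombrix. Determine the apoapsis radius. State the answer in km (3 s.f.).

r_p = 5.902×10⁵ m.
Specific energy ε = v²/2 − μ/r = -9.410×10⁴ J/kg, so a = −μ/(2ε) = 1.025×10⁶ m.
The apsides satisfy r_p + r_a = 2a, so the apoapsis radius is 2a − r_p = 1.461×10⁶ m = 1460.7 km.

apoapsis radius ≈ 1460 km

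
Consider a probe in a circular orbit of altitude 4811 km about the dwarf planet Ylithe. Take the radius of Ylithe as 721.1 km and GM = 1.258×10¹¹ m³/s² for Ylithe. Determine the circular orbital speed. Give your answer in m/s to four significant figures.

r = 721.1 + 4811 = 5532.1 km = 5.5321×10⁶ m.
For a circular orbit v = √(μ/r) = √(1.258×10¹¹ / 5.532×10⁶) = √(2.274×10⁴) = 150.8 m/s.

v ≈ 150.8 m/s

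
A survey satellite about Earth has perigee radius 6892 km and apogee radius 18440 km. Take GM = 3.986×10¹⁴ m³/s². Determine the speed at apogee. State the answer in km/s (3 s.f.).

v ≈ 3.43 km/s

Semi-major axis a = (r_p + r_a)/2 = 12666 km = 1.267×10⁷ m.
Vis-viva: v² = μ(2/r − 1/a) = 3.986×10¹⁴ × (1.085×10⁻⁷ − 7.895×10⁻⁸) = 1.176×10⁷ m²/s².
v = 3430 m/s = 3.430 km/s.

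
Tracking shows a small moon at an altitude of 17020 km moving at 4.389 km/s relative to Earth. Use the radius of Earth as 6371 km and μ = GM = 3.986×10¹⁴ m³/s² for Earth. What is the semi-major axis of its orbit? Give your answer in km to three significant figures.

r = 6371 + 17020 = 23391 km = 2.339×10⁷ m.
Specific orbital energy ε = v²/2 − μ/r = (4389)²/2 − 3.986×10¹⁴/2.339×10⁷ = -7.409×10⁶ J/kg.
Since ε = −μ/(2a), a = −μ/(2ε) = 2.690×10⁷ m = 26899 km.

a ≈ 26900 km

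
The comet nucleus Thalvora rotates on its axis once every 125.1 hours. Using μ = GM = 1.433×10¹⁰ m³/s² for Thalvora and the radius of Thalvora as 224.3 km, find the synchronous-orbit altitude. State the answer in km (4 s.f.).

h_sync ≈ 3967 km

T = 125.1 hours = 4.504×10⁵ s.
A synchronous orbit has period T, so by Kepler's third law a = (μT²/4π²)^(1/3).
μT²/4π² = 1.433×10¹⁰ × (4.504×10⁵)² / 39.48 = 7.362×10¹⁹ m³.
a = 4.191×10⁶ m = 4191.2 km.
Altitude h = a − R = 4191.2 − 224.3 = 3966.9 km.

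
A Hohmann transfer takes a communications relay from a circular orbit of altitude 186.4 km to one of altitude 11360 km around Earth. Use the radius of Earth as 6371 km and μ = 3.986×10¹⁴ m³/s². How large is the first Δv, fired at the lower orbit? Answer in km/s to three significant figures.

Δv ≈ 1.62 km/s

r₁ = 6371 + 186.4 = 6557.4 km = 6.5574×10⁶ m.
r₂ = 6371 + 11360 = 17731 km = 1.7731×10⁷ m.
Transfer ellipse a_t = (r₁ + r₂)/2 = 1.214×10⁷ m.
At r₁: circular v_c1 = √(μ/r₁) = 7797 m/s; transfer-perigee v_p = √[μ(2/r₁ − 1/a_t)] = 9421 m/s.
Δv₁ = v_p − v_c1 = 1624 m/s.
= 1.624 km/s.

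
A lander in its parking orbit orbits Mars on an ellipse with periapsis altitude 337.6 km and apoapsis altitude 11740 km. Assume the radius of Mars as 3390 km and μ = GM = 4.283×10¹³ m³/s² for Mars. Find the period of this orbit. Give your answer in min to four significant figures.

T ≈ 463.3 min

r_p = 3390 + 337.6 = 3727.6 km = 3.7276×10⁶ m.
r_a = 3390 + 11740 = 15130 km = 1.5130×10⁷ m.
Semi-major axis a = (r_p + r_a)/2 = (3727.6 + 15130)/2 = 9428.8 km = 9.429×10⁶ m.
By Kepler's third law T = 2π√(a³/μ) = 2π × 4.424×10³ = 2.780×10⁴ s.
= 463.3 min.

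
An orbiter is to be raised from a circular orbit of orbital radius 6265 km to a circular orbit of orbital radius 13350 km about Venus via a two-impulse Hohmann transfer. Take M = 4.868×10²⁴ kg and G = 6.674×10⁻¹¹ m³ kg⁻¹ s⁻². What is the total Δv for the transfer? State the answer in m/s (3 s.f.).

μ = GM = 6.674×10⁻¹¹ × 4.868×10²⁴ = 3.249×10¹⁴ m³/s².
r₁ = 6265 km = 6.265×10⁶ m.
r₂ = 13350 km = 1.335×10⁷ m.
Transfer ellipse a_t = (r₁ + r₂)/2 = 9.808×10⁶ m.
At r₁: circular v_c1 = √(μ/r₁) = 7201 m/s; transfer-periapsis v_p = √[μ(2/r₁ − 1/a_t)] = 8402 m/s.
Δv₁ = v_p − v_c1 = 1200 m/s.
At r₂: circular v_c2 = √(μ/r₂) = 4933 m/s; transfer-apoapsis v_a = √[μ(2/r₂ − 1/a_t)] = 3943 m/s.
Δv₂ = v_c2 − v_a = 990.3 m/s.
Total Δv = Δv₁ + Δv₂ = 2191 m/s.

Δv_total ≈ 2190 m/s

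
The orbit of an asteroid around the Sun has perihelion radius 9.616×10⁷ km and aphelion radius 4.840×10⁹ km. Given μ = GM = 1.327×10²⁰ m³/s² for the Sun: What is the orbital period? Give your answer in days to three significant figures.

T ≈ 24500 days

Semi-major axis a = (r_p + r_a)/2 = (9.6160×10⁷ + 4.8400×10⁹)/2 = 2.4681×10⁹ km = 2.468×10¹² m.
By Kepler's third law T = 2π√(a³/μ) = 2π × 3.366×10⁸ = 2.115×10⁹ s.
= 24480 days.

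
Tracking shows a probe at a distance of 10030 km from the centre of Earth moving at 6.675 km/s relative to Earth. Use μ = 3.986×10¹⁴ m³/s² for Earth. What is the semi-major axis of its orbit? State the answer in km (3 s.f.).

r = 1.003×10⁷ m.
Vis-viva rearranged: 1/a = 2/r − v²/μ = 1.994×10⁻⁷ − 1.118×10⁻⁷ = 8.762×10⁻⁸ m⁻¹.
a = 1.141×10⁷ m = 11413 km.

a ≈ 11400 km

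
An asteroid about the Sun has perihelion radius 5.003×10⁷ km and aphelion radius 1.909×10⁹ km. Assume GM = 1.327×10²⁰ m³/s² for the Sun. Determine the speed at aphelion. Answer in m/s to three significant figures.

Semi-major axis a = (r_p + r_a)/2 = 9.7952×10⁸ km = 9.795×10¹¹ m.
Vis-viva: v² = μ(2/r − 1/a) = 1.327×10²⁰ × (1.048×10⁻¹² − 1.021×10⁻¹²) = 3.550×10⁶ m²/s².
v = 1884 m/s.

v ≈ 1880 m/s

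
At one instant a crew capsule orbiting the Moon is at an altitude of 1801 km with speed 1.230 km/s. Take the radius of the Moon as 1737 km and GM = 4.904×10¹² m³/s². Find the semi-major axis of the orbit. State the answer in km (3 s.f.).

r = 1737 + 1801 = 3538.0 km = 3.538×10⁶ m.
Specific orbital energy ε = v²/2 − μ/r = (1230)²/2 − 4.904×10¹²/3.538×10⁶ = -6.296×10⁵ J/kg.
Since ε = −μ/(2a), a = −μ/(2ε) = 3.894×10⁶ m = 3894.3 km.

a ≈ 3890 km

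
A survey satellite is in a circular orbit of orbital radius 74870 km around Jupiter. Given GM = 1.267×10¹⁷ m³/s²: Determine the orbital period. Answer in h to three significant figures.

T ≈ 3.18 h

r = 74870 km = 7.487×10⁷ m.
Kepler's third law: T = 2π√(r³/μ) = 2π√((7.487×10⁷)³ / 1.267×10¹⁷).
r³/μ = 3.312×10⁶ s², so T = 2π × 1.820×10³ = 1.144×10⁴ s.
Converting: 1.144×10⁴ s ÷ 3600 = 3.177 h.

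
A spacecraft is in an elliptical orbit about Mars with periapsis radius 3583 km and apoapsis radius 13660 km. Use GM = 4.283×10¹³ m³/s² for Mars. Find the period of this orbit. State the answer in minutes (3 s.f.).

Semi-major axis a = (r_p + r_a)/2 = (3583.0 + 13660)/2 = 8621.5 km = 8.622×10⁶ m.
By Kepler's third law T = 2π√(a³/μ) = 2π × 3.868×10³ = 2.430×10⁴ s.
= 405.1 minutes.

T ≈ 405 minutes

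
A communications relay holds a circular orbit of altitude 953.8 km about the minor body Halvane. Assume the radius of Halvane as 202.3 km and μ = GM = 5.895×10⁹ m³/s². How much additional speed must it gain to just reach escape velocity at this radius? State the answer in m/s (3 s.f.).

r = 202.3 + 953.8 = 1156.1 km = 1.1561×10⁶ m.
Circular speed v_c = √(μ/r) = 71.41 m/s.
Escape speed v_esc = √(2μ/r) = √2 × v_c = 101.0 m/s.
Δv = v_esc − v_c = 29.58 m/s.

Δv ≈ 29.6 m/s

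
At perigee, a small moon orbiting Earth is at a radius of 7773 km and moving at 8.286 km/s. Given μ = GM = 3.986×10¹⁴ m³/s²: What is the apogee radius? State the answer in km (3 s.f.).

r_p = 7.773×10⁶ m.
Specific energy ε = v²/2 − μ/r = -1.695×10⁷ J/kg, so a = −μ/(2ε) = 1.176×10⁷ m.
The apsides satisfy r_p + r_a = 2a, so the apogee radius is 2a − r_p = 1.574×10⁷ m = 15742 km.

apogee radius ≈ 15700 km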